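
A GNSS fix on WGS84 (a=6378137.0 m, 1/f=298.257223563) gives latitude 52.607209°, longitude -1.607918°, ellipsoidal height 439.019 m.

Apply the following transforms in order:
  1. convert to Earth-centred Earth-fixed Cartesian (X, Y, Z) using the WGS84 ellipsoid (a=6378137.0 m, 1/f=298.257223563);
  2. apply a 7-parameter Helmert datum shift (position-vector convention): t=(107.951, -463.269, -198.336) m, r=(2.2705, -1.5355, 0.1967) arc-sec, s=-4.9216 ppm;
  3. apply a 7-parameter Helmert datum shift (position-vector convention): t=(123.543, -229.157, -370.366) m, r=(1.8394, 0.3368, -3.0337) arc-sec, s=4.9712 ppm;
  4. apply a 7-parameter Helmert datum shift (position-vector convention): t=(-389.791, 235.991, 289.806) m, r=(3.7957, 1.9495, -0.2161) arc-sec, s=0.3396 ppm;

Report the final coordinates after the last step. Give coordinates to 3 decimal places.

X=3880096.375 m, Y=-109628.713 m, Z=5044171.783 m

start: φ=52.607209°, λ=-1.607918°, h=439.019 m
→ ECEF (a=6378137.000, f=1/298.257223563): X=3880236.4255, Y=-108921.4676, Z=5044467.0380
→ Helmert 7p (PV): X=3880287.8310, Y=-109436.0280, Z=5044271.5618
→ Helmert 7p (PV): X=3880437.2907, Y=-109767.7831, Z=5043918.9600
→ Helmert 7p (PV): X=3880096.3748, Y=-109628.7134, Z=5044171.7832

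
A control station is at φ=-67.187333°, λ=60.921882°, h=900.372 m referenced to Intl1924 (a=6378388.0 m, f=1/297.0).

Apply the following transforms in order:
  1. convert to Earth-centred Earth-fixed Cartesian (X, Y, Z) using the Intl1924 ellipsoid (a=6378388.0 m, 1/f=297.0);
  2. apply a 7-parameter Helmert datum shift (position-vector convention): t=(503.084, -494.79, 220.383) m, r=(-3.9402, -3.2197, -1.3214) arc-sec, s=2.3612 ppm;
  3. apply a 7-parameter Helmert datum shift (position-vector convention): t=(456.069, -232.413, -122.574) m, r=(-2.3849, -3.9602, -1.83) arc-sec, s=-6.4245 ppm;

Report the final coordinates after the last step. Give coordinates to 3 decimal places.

start: φ=-67.187333°, λ=60.921882°, h=900.372 m
→ ECEF (a=6378388.000, f=1/297.0): X=1205511.1315, Y=2167823.9055, Z=-5857509.4340
→ Helmert 7p (PV): X=1206122.3831, Y=2167214.6172, Z=-5857325.4754
→ Helmert 7p (PV): X=1206702.3885, Y=2166889.8563, Z=-5857412.3200

X=1206702.388 m, Y=2166889.856 m, Z=-5857412.320 m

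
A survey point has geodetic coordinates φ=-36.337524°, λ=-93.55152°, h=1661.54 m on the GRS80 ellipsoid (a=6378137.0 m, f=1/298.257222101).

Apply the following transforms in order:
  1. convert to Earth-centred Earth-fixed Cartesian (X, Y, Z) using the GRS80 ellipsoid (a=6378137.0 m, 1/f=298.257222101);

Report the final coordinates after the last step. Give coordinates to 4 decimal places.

start: φ=-36.337524°, λ=-93.551520°, h=1661.540 m
→ ECEF (a=6378137.000, f=1/298.257222101): X=-318726.8343, Y=-5135352.7175, Z=-3759410.8037

X=-318726.8343 m, Y=-5135352.7175 m, Z=-3759410.8037 m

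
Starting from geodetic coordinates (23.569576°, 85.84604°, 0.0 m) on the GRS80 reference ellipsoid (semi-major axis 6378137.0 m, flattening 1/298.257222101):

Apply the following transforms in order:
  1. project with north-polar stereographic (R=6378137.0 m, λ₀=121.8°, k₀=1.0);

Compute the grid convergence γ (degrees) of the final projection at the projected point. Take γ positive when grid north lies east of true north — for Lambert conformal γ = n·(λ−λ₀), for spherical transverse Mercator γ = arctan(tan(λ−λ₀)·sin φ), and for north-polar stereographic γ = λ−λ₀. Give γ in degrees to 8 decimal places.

-35.95396000

start: φ=23.569576°, λ=85.846040°, h=0.000 m
→ into stereo (λ₀=121.8°): φ=23.56957600°, λ−λ₀=-35.95396000°
convergence γ = -35.95396000°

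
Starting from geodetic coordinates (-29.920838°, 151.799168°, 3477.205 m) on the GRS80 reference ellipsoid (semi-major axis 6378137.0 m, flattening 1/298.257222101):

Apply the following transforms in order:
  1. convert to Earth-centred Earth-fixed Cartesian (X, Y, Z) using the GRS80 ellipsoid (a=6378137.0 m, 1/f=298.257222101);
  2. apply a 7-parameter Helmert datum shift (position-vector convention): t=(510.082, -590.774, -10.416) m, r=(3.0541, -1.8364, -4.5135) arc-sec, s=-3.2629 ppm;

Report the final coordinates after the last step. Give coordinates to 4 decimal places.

X=-4877940.4839 m, Y=2615502.0864 m, Z=-3164510.3503 m

start: φ=-29.920838°, λ=151.799168°, h=3477.205 m
→ ECEF (a=6378137.000, f=1/298.257222101): X=-4878551.9001, Y=2615947.7878, Z=-3164505.5590
→ Helmert 7p (PV): X=-4877940.4839, Y=2615502.0864, Z=-3164510.3503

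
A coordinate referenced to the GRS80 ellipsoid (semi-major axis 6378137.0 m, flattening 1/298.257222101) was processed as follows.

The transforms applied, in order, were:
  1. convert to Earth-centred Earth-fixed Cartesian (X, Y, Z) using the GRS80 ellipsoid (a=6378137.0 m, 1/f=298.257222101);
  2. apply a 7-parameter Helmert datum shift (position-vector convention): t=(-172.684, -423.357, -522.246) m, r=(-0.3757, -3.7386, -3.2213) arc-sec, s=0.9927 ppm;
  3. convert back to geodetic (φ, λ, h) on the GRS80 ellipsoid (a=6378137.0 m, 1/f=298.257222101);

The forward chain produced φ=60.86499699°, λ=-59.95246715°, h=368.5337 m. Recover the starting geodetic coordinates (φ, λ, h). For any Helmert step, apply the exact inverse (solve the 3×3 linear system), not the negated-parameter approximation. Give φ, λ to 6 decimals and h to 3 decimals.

φ=60.868865°, λ=-59.943411°, h=681.899 m

start: φ=60.864997°, λ=-59.952467°, h=368.534 m
→ ECEF (a=6378137.000, f=1/298.257222101): X=1558965.3388, Y=-2695041.2962, Z=5548355.9726
→ Helmert⁻¹: X=1559279.1316, Y=-2694601.0194, Z=5548839.5399
→ geod (Bowring, a=6378137.000): φ=60.86886500°, λ=-59.94341100°, h=681.8990 m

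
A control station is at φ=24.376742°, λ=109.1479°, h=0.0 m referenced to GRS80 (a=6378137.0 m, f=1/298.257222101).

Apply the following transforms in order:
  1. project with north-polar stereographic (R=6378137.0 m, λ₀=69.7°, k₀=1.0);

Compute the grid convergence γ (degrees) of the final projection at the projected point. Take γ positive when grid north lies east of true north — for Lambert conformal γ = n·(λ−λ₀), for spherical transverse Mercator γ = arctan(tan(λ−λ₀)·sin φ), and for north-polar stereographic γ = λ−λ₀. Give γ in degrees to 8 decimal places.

start: φ=24.376742°, λ=109.147900°, h=0.000 m
→ into stereo (λ₀=69.7°): φ=24.37674200°, λ−λ₀=39.44790000°
convergence γ = 39.44790000°

39.44790000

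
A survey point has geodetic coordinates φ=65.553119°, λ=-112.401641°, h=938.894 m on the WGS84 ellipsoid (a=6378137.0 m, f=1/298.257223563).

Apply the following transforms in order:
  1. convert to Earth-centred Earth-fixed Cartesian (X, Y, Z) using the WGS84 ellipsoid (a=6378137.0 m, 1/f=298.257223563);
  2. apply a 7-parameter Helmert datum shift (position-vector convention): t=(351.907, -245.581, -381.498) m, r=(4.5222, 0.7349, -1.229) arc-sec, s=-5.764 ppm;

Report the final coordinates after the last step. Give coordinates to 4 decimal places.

X=-1008525.2274 m, Y=-2447901.4368 m, Z=5783892.7392 m

start: φ=65.553119°, λ=-112.401641°, h=938.894 m
→ ECEF (a=6378137.000, f=1/298.257223563): X=-1008888.9753, Y=-2447549.1578, Z=5784357.6441
→ Helmert 7p (PV): X=-1008525.2274, Y=-2447901.4368, Z=5783892.7392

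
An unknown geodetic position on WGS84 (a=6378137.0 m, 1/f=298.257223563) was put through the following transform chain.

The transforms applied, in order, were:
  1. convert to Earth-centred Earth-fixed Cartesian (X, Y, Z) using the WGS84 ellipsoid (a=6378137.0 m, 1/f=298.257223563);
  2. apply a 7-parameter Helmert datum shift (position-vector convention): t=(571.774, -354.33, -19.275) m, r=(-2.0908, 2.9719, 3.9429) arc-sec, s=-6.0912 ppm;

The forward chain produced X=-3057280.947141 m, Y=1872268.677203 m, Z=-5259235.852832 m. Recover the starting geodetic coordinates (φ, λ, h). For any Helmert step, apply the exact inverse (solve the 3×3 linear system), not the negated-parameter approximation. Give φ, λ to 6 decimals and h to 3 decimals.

start: X=-3057280.9471, Y=1872268.6772, Z=-5259235.8528 m
→ Helmert⁻¹: X=-3057759.7718, Y=1872746.1756, Z=-5259273.6867
→ geod (Bowring, a=6378137.000): φ=-55.89340500°, λ=148.51432500°, h=1784.2030 m

φ=-55.893405°, λ=148.514325°, h=1784.203 m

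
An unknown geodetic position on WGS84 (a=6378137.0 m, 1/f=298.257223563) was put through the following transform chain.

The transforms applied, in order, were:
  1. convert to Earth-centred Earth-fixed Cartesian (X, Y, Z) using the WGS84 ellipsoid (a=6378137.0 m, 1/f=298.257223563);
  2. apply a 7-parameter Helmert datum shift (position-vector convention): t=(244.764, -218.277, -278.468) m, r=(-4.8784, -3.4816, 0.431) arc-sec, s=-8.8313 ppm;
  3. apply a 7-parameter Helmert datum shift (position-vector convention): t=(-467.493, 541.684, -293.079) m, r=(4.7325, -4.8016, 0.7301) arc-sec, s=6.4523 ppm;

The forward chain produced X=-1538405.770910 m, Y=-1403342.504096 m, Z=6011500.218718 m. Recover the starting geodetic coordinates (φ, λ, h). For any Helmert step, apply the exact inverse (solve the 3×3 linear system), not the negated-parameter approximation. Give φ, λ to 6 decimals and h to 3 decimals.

start: X=-1538405.7709, Y=-1403342.5041, Z=6011500.2187 m
→ Helmert⁻¹: X=-1537793.3753, Y=-1403731.7526, Z=6011822.5130
→ Helmert⁻¹: X=-1537953.1747, Y=-1403664.8511, Z=6012146.8374
→ geod (Bowring, a=6378137.000): φ=71.01597900°, λ=-137.61380500°, h=3473.8090 m

φ=71.015979°, λ=-137.613805°, h=3473.809 m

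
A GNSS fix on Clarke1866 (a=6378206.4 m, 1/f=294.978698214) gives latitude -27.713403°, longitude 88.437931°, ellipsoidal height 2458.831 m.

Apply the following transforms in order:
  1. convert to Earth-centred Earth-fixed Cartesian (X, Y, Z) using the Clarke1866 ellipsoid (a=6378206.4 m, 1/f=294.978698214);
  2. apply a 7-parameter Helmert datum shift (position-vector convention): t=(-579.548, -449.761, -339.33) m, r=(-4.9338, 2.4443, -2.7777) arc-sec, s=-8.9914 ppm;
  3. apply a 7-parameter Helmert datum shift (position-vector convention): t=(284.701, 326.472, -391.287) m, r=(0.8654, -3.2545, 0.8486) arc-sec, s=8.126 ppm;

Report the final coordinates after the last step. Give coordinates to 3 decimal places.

X=153865.244 m, Y=5650555.252 m, Z=-2950243.531 m

start: φ=-27.713403°, λ=88.437931°, h=2458.831 m
→ ECEF (a=6378206.400, f=1/294.978698214): X=154095.7855, Y=5650743.0513, Z=-2949404.6026
→ Helmert 7p (PV): X=153555.9970, Y=5650169.8587, Z=-2949854.4025
→ Helmert 7p (PV): X=153865.2440, Y=5650555.2522, Z=-2950243.5312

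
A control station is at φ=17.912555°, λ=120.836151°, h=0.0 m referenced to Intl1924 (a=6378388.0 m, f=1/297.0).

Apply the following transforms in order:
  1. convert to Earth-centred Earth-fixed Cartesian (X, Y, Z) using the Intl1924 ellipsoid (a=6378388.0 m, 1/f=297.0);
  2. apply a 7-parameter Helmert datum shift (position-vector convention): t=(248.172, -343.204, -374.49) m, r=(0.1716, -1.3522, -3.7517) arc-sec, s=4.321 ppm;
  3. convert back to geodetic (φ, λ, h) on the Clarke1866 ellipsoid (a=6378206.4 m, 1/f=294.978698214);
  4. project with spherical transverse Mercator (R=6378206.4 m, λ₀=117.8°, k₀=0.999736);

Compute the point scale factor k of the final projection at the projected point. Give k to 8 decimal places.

start: φ=17.912555°, λ=120.836151°, h=0.000 m
→ ECEF (a=6378388.000, f=1/297.0): X=-3111973.3036, Y=5212902.7509, Z=1949201.2870
→ Helmert 7p (PV): X=-3111656.5402, Y=5212637.0534, Z=1948819.1553
→ geod (Bowring, a=6378206.400): φ=17.91112764°, λ=120.83486939°, h=-293.6835 m
→ into tm (λ₀=117.8°): φ=17.91112764°, λ−λ₀=3.03486939°
scale k = 1.00100704

1.00100704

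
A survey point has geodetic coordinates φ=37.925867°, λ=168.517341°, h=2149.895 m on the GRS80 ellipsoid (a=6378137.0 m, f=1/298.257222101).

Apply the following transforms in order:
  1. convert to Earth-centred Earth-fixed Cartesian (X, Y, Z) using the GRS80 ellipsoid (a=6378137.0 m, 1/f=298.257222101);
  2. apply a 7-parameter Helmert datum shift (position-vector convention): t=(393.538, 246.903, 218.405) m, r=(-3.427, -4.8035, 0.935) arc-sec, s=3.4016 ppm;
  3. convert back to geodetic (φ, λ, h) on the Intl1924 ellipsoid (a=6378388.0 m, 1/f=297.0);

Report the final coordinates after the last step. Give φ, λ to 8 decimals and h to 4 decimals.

φ=37.92857848°, λ=168.51344223°, h=1823.2903 m

start: φ=37.925867°, λ=168.517341°, h=2149.895 m
→ ECEF (a=6378137.000, f=1/298.257222101): X=-4938327.5901, Y=1003157.7105, Z=3900278.0003
→ Helmert 7p (PV): X=-4938046.2277, Y=1003450.4420, Z=3900378.0011
→ geod (Bowring, a=6378388.000): φ=37.92857848°, λ=168.51344223°, h=1823.2903 m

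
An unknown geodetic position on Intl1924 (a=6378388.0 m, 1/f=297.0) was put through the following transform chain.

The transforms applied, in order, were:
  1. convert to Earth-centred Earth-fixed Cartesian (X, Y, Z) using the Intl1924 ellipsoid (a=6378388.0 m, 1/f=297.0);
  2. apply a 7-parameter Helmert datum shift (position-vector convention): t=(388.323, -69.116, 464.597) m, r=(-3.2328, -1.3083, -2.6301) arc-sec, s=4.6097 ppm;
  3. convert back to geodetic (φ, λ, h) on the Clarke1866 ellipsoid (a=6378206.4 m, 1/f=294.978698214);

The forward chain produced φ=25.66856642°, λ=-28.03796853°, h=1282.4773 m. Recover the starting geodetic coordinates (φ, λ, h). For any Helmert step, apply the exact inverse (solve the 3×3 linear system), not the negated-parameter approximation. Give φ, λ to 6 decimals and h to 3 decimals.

φ=25.664478°, λ=-28.038745°, h=504.411 m

start: φ=25.668566°, λ=-28.037969°, h=1282.477 m
→ ECEF (a=6378206.400, f=1/294.978698214): X=5078320.0420, Y=-2704508.8802, Z=2746412.8525
→ Helmert⁻¹: X=5077960.2119, Y=-2704405.5841, Z=2745861.0027
→ geod (Bowring, a=6378388.000): φ=25.66447800°, λ=-28.03874500°, h=504.4110 m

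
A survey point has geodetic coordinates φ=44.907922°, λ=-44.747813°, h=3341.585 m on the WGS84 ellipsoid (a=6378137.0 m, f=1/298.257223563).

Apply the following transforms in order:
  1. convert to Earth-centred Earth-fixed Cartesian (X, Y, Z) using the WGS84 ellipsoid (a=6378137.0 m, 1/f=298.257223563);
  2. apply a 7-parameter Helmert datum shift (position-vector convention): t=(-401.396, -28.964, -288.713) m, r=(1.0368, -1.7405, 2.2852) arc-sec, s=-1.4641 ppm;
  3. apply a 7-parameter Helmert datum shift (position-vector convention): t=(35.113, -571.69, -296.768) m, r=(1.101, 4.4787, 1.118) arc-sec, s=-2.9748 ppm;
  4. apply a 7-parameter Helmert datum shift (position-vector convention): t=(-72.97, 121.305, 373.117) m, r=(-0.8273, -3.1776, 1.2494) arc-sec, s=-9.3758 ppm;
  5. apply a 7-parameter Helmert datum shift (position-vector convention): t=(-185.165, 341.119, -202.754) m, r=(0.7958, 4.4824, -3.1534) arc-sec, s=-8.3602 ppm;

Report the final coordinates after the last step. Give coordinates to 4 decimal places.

X=3214679.2019 m, Y=-3187173.7651 m, Z=4481855.9778 m

start: φ=44.907922°, λ=-44.747813°, h=3341.585 m
→ ECEF (a=6378137.000, f=1/298.257223563): X=3215263.8898, Y=-3187083.8161, Z=4482466.0372
→ Helmert 7p (PV): X=3214855.2720, Y=-3187095.0235, Z=4482181.8723
→ Helmert 7p (PV): X=3214995.4191, Y=-3187663.7323, Z=4481784.9536
→ Helmert 7p (PV): X=3214842.5710, Y=-3187475.0908, Z=4482178.3634
→ Helmert 7p (PV): X=3214679.2019, Y=-3187173.7651, Z=4481855.9778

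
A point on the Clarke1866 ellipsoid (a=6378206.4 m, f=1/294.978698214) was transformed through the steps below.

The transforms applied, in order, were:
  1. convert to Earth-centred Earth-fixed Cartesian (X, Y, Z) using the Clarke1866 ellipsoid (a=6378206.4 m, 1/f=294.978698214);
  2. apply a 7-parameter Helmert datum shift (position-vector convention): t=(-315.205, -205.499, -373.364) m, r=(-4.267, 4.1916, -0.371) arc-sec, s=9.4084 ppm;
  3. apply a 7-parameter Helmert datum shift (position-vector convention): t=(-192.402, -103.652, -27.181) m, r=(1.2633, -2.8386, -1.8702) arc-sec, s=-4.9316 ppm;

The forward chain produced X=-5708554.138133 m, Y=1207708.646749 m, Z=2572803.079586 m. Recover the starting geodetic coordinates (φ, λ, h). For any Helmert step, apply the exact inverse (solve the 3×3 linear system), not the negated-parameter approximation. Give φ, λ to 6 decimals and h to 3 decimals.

start: X=-5708554.1381, Y=1207708.6467, Z=2572803.0796 m
→ Helmert⁻¹: X=-5708365.4303, Y=1207782.2558, Z=2572914.1096
→ Helmert⁻¹: X=-5708050.9854, Y=1207912.8916, Z=2573172.2556
→ geod (Bowring, a=6378206.400): φ=23.94288600°, λ=168.05159000°, h=2014.8250 m

φ=23.942886°, λ=168.051590°, h=2014.825 m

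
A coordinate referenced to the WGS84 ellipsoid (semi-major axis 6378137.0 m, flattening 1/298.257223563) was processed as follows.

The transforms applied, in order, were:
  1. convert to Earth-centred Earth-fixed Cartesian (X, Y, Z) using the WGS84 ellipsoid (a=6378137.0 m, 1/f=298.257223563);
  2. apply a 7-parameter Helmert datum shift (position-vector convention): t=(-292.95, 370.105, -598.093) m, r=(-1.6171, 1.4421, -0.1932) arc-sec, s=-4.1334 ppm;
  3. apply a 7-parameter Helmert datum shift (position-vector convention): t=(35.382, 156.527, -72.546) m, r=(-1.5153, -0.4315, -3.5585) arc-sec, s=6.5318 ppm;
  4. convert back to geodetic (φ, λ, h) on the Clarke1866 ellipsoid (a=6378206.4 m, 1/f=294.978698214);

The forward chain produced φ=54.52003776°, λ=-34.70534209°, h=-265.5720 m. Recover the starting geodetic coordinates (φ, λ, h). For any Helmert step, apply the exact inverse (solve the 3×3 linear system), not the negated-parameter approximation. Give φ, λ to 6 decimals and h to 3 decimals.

φ=54.517506°, λ=-34.709940°, h=473.948 m

start: φ=54.520038°, λ=-34.705342°, h=-265.572 m
→ ECEF (a=6378206.400, f=1/294.978698214): X=3050129.3713, Y=-2112430.4709, Z=5170136.2261
→ Helmert⁻¹: X=3050121.3287, Y=-2112558.5599, Z=5170153.1012
→ Helmert⁻¹: X=3050392.7150, Y=-2112975.0798, Z=5170777.3283
→ geod (Bowring, a=6378137.000): φ=54.51750600°, λ=-34.70994000°, h=473.9480 m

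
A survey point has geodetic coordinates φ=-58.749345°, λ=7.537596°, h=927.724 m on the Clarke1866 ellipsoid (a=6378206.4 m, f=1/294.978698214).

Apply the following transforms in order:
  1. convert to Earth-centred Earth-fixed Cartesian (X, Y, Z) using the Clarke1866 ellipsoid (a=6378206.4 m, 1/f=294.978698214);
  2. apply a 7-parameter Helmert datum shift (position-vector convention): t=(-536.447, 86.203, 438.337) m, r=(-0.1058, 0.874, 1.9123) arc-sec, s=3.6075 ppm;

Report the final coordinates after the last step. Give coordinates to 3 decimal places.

X=3288382.537 m, Y=435307.585 m, Z=-5429693.107 m

start: φ=-58.749345°, λ=7.537596°, h=927.724 m
→ ECEF (a=6378206.400, f=1/294.978698214): X=3288934.1627, Y=435192.1052, Z=-5430097.6952
→ Helmert 7p (PV): X=3288382.5369, Y=435307.5850, Z=-5429693.1067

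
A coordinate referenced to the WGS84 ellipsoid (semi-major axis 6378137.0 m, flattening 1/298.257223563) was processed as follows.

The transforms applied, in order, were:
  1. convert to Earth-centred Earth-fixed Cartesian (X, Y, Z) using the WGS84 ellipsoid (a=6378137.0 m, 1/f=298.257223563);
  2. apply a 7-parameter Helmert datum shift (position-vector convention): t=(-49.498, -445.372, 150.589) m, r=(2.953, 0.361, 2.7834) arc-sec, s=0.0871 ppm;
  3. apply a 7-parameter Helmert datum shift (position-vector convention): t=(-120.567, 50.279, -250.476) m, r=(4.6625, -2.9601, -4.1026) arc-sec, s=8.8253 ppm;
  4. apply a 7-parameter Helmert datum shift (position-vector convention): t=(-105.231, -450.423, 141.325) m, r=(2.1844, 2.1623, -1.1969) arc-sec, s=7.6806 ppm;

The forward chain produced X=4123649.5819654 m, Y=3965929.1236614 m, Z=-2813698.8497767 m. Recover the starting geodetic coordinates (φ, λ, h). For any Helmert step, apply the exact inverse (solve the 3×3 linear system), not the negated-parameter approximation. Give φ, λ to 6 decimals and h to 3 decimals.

φ=-26.339587°, λ=43.887027°, h=2394.771 m

start: X=4123649.5820, Y=3965929.1237, Z=-2813698.8498 m
→ Helmert⁻¹: X=4123729.6223, Y=3966343.2125, Z=-2813817.3380
→ Helmert⁻¹: X=4123694.5271, Y=3966276.3484, Z=-2813690.8661
→ Helmert⁻¹: X=4123802.1176, Y=3966625.4418, Z=-2813890.7811
→ geod (Bowring, a=6378137.000): φ=-26.33958700°, λ=43.88702700°, h=2394.7710 m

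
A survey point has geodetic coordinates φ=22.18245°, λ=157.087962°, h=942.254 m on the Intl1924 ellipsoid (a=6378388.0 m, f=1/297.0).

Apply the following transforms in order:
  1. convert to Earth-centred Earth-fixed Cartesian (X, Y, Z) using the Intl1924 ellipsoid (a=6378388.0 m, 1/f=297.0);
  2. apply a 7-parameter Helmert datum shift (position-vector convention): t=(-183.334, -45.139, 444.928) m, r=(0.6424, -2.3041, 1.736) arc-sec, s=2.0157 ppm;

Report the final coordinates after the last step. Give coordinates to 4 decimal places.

X=-5443966.8571 m, Y=2300774.2554 m, Z=2393915.3855 m

start: φ=22.182450°, λ=157.087962°, h=942.254 m
→ ECEF (a=6378388.000, f=1/297.0): X=-5443726.4481, Y=2300868.0275, Z=2393519.2767
→ Helmert 7p (PV): X=-5443966.8571, Y=2300774.2554, Z=2393915.3855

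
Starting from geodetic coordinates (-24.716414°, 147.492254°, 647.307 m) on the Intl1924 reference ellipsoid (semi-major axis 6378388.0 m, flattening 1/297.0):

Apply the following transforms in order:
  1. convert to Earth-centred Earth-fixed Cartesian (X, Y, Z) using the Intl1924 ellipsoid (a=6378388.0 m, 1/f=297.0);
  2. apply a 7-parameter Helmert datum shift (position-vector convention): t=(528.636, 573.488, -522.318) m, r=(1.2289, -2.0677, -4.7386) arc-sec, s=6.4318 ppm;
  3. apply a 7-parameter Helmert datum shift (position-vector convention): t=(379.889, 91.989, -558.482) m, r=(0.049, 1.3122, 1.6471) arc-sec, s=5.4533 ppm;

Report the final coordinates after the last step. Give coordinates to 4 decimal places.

start: φ=-24.716414°, λ=147.492254°, h=647.307 m
→ ECEF (a=6378388.000, f=1/297.0): X=-4889604.4180, Y=3115950.9724, Z=-2650877.8748
→ Helmert 7p (PV): X=-4889009.0727, Y=3116672.6268, Z=-2651447.6943
→ Helmert 7p (PV): X=-4888697.6007, Y=3116743.2010, Z=-2651988.7923

X=-4888697.6007 m, Y=3116743.2010 m, Z=-2651988.7923 m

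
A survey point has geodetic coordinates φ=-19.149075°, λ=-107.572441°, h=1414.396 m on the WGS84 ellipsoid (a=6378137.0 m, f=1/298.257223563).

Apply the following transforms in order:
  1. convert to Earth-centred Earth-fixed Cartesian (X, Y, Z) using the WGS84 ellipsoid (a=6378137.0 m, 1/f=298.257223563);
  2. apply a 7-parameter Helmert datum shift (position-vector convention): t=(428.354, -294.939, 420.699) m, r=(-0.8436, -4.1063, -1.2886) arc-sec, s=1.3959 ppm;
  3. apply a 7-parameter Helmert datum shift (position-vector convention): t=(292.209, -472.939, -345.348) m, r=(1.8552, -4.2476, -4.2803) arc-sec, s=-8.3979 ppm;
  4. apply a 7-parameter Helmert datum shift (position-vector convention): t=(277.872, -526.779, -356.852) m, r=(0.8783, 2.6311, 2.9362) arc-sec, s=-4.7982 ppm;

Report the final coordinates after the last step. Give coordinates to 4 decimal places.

X=-1819138.2906 m, Y=-5748591.0051 m, Z=-2079769.0735 m

start: φ=-19.149075°, λ=-107.572441°, h=1414.396 m
→ ECEF (a=6378137.000, f=1/298.257223563): X=-1820142.5270, Y=-5747406.4552, Z=-2079408.9420
→ Helmert 7p (PV): X=-1819711.2228, Y=-5747706.5505, Z=-2079003.8746
→ Helmert 7p (PV): X=-1819480.1921, Y=-5748074.7605, Z=-2079420.9322
→ Helmert 7p (PV): X=-1819138.2906, Y=-5748591.0051, Z=-2079769.0735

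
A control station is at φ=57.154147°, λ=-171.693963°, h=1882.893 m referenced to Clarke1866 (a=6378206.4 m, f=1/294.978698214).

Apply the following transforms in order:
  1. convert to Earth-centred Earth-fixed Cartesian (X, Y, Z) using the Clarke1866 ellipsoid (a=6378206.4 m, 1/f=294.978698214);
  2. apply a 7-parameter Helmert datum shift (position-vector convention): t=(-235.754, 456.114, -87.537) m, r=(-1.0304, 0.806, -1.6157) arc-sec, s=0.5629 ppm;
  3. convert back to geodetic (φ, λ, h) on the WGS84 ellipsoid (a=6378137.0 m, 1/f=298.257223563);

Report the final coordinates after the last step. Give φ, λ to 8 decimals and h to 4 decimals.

start: φ=57.154147°, λ=-171.693963°, h=1882.893 m
→ ECEF (a=6378206.400, f=1/294.978698214): X=-3432345.8583, Y=-501094.4624, Z=5336611.4808
→ Helmert 7p (PV): X=-3432566.6161, Y=-500585.0852, Z=5336542.8633
→ geod (Bowring, a=6378137.000): φ=57.15077093°, λ=-171.70281493°, h=1805.4882 m

φ=57.15077093°, λ=-171.70281493°, h=1805.4882 m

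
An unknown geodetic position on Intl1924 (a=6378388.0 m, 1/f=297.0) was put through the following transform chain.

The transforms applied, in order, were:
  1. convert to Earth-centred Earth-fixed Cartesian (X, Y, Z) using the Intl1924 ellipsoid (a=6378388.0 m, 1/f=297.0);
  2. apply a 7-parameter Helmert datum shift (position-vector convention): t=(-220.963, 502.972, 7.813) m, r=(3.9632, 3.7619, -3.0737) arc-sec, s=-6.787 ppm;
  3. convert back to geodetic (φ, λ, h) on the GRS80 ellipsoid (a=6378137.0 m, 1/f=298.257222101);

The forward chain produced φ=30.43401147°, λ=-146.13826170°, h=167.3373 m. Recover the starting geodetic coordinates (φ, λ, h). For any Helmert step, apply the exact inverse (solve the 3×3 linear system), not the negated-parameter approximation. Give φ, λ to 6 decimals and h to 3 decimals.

φ=30.433971°, λ=-146.132652°, h=62.392 m

start: φ=30.434011°, λ=-146.138262°, h=167.337 m
→ ECEF (a=6378137.000, f=1/298.257222101): X=-4570591.8276, Y=-3066881.8129, Z=3212033.9143
→ Helmert⁻¹: X=-4570414.7558, Y=-3067411.9941, Z=3212023.4830
→ geod (Bowring, a=6378388.000): φ=30.43397100°, λ=-146.13265200°, h=62.3920 m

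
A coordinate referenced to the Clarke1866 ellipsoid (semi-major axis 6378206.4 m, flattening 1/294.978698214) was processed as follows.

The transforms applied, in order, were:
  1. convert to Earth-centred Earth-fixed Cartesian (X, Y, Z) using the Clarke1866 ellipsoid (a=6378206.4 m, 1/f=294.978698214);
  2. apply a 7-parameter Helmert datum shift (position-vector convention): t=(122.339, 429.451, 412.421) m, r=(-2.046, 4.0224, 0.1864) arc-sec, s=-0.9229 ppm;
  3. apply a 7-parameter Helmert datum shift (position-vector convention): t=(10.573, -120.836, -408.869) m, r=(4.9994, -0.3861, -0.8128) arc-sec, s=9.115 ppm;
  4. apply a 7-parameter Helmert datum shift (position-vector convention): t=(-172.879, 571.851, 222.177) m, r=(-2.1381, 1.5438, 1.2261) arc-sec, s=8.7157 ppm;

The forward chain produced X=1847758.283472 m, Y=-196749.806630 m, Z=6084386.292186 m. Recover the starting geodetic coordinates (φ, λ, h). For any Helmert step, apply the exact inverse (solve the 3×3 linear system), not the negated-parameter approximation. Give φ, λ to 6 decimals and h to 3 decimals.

φ=73.125113°, λ=-6.104762°, h=3109.448 m

start: X=1847758.2835, Y=-196749.8066, Z=6084386.2922 m
→ Helmert⁻¹: X=1847868.3463, Y=-197393.9889, Z=6084122.8722
→ Helmert⁻¹: X=1847853.0963, Y=-197116.5990, Z=6084477.6000
→ Helmert⁻¹: X=1847613.6370, Y=-197608.2520, Z=6084104.8644
→ geod (Bowring, a=6378206.400): φ=73.12511300°, λ=-6.10476200°, h=3109.4480 m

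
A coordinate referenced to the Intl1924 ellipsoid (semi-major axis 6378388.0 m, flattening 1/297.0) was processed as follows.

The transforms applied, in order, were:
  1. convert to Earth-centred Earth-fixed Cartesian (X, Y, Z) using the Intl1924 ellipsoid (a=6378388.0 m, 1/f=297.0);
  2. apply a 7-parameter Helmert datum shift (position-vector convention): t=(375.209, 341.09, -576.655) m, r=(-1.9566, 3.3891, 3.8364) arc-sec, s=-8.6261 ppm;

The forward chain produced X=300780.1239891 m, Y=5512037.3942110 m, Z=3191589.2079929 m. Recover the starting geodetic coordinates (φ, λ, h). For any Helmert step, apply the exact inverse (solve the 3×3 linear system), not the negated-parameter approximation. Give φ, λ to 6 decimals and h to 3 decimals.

start: X=300780.1240, Y=5512037.3942, Z=3191589.2080 m
→ Helmert⁻¹: X=300457.5695, Y=5511707.9795, Z=3192250.6193
→ geod (Bowring, a=6378388.000): φ=30.20923300°, λ=86.87974600°, h=3507.9770 m

φ=30.209233°, λ=86.879746°, h=3507.977 m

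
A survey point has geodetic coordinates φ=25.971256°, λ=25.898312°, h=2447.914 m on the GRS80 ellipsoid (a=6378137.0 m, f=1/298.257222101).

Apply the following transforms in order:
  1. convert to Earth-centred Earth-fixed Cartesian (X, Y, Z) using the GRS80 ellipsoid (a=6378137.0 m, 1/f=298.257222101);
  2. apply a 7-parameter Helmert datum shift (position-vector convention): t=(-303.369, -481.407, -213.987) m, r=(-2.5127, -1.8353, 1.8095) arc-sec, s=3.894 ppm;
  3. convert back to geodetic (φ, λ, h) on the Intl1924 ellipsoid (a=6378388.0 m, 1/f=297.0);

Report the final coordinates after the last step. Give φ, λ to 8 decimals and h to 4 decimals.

start: φ=25.971256°, λ=25.898312°, h=2447.914 m
→ ECEF (a=6378137.000, f=1/298.257222101): X=5163462.1855, Y=2507054.5382, Z=2777271.3922
→ Helmert 7p (PV): X=5163132.2176, Y=2506662.0240, Z=2777083.6226
→ geod (Bowring, a=6378388.000): φ=25.97223100°, λ=25.89622587°, h=1711.1837 m

φ=25.97223100°, λ=25.89622587°, h=1711.1837 m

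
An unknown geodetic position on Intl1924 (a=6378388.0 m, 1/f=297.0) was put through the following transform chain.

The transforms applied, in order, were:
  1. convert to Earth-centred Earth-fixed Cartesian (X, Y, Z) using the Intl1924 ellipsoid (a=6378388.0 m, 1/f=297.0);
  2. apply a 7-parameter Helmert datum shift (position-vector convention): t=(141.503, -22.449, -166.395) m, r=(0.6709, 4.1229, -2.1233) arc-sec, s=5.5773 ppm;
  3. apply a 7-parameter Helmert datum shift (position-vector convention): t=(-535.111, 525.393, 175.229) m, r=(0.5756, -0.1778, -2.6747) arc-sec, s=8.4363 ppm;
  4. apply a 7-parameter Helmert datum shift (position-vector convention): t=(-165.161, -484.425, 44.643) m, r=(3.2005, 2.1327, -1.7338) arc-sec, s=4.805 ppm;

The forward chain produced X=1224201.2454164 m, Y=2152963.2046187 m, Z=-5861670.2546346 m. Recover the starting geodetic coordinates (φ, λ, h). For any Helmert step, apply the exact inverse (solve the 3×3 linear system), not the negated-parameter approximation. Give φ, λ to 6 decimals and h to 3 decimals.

φ=-67.231392°, λ=60.362358°, h=3297.771 m

start: X=1224201.2454, Y=2152963.2046, Z=-5861670.2546 m
→ Helmert⁻¹: X=1224403.0307, Y=2153356.6214, Z=-5861707.4848
→ Helmert⁻¹: X=1224894.8388, Y=2152812.5922, Z=-5861840.3251
→ Helmert⁻¹: X=1224841.5082, Y=2152816.5772, Z=-5861623.7577
→ geod (Bowring, a=6378388.000): φ=-67.23139200°, λ=60.36235800°, h=3297.7710 m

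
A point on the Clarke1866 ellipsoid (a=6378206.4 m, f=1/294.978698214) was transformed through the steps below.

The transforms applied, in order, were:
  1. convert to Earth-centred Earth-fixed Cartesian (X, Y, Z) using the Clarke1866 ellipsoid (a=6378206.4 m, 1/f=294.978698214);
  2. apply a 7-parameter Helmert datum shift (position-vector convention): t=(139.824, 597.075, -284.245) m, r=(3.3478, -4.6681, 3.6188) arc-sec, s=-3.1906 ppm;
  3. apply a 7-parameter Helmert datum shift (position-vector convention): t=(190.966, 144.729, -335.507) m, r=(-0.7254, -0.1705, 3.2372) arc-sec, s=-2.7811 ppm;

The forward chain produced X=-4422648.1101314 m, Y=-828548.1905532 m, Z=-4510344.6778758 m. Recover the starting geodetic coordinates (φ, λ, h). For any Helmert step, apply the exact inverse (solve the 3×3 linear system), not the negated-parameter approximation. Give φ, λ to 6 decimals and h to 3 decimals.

start: X=-4422648.1101, Y=-828548.1906, Z=-4510344.6779 m
→ Helmert⁻¹: X=-4422868.1091, Y=-828609.9490, Z=-4510020.9718
→ Helmert⁻¹: X=-4423138.6534, Y=-829205.2623, Z=-4509637.5545
→ geod (Bowring, a=6378206.400): φ=-45.25451500°, λ=-169.38201200°, h=3570.8530 m

φ=-45.254515°, λ=-169.382012°, h=3570.853 m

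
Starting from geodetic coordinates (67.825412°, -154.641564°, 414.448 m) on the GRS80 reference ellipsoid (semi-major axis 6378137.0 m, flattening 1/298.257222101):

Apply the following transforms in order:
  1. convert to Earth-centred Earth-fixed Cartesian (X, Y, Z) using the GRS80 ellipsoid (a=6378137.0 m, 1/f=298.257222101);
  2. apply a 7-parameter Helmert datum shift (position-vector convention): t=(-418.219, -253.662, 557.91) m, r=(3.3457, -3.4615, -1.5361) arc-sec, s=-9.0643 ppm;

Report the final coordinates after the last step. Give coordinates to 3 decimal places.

X=-2182265.679 m, Y=-1034360.779 m, Z=5884605.935 m

start: φ=67.825412°, λ=-154.641564°, h=414.448 m
→ ECEF (a=6378137.000, f=1/298.257222101): X=-2181760.7892, Y=-1034037.2948, Z=5884154.7468
→ Helmert 7p (PV): X=-2182265.6787, Y=-1034360.7786, Z=5884605.9351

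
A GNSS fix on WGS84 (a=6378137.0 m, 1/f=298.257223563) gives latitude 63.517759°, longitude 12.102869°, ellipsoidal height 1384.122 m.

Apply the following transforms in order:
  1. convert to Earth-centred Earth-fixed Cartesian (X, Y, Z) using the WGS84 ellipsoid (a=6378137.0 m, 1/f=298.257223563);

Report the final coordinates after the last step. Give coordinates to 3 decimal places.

X=2789014.951 m, Y=598059.073 m, Z=5687185.196 m

start: φ=63.517759°, λ=12.102869°, h=1384.122 m
→ ECEF (a=6378137.000, f=1/298.257223563): X=2789014.9515, Y=598059.0733, Z=5687185.1956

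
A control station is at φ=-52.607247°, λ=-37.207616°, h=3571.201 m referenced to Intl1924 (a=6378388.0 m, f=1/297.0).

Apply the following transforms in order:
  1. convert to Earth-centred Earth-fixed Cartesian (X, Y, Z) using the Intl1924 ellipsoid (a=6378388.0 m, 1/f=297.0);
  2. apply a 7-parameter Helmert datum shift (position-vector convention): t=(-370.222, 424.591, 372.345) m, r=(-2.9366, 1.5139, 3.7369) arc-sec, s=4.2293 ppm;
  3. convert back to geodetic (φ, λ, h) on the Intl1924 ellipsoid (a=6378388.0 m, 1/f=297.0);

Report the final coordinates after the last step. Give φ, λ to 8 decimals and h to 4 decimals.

φ=-52.60899353°, λ=-37.20606644°, h=2967.2741 m

start: φ=-52.607247°, λ=-37.207616°, h=3571.201 m
→ ECEF (a=6378388.000, f=1/297.0): X=3093291.5007, Y=-2348584.1763, Z=-5047058.1634
→ Helmert 7p (PV): X=3092939.8672, Y=-2348185.3323, Z=-5046696.4305
→ geod (Bowring, a=6378388.000): φ=-52.60899353°, λ=-37.20606644°, h=2967.2741 m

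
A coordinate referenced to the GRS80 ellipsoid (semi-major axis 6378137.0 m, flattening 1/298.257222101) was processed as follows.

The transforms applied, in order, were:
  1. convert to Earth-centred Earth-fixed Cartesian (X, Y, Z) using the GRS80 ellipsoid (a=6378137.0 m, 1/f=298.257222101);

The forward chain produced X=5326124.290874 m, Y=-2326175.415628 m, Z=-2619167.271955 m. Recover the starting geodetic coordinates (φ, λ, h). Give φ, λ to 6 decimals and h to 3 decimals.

φ=-24.403299°, λ=-23.593215°, h=339.303 m

start: X=5326124.2909, Y=-2326175.4156, Z=-2619167.2720 m
→ geod (Bowring, a=6378137.000): φ=-24.40329900°, λ=-23.59321500°, h=339.3030 m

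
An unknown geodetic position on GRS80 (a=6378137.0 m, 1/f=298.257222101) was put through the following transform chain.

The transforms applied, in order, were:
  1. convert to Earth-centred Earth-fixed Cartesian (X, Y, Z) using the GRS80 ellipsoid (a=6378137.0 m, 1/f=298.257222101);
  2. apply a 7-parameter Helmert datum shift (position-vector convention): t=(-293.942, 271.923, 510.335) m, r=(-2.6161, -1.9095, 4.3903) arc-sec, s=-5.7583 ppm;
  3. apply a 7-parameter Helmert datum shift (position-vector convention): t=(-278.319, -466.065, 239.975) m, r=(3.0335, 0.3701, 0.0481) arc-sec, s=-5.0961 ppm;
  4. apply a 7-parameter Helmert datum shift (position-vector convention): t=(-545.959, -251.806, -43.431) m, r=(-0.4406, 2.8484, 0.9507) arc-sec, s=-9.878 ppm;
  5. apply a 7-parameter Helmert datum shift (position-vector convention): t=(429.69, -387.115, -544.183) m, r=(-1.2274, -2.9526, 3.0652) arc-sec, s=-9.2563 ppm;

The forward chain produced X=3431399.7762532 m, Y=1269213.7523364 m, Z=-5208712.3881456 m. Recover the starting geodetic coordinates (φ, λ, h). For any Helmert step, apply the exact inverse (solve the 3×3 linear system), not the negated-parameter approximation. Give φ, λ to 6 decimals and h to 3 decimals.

start: X=3431399.7763, Y=1269213.7523, Z=-5208712.3881 m
→ Helmert⁻¹: X=3430946.1573, Y=1269592.6259, Z=-5208257.9718
→ Helmert⁻¹: X=3431603.7883, Y=1269852.2841, Z=-5208215.8870
→ Helmert⁻¹: X=3431909.2384, Y=1270247.4221, Z=-5208494.9284
→ Helmert⁻¹: X=3432201.7524, Y=1269975.8259, Z=-5209050.9249
→ geod (Bowring, a=6378137.000): φ=-55.09075600°, λ=20.30537200°, h=2291.1910 m

φ=-55.090756°, λ=20.305372°, h=2291.191 m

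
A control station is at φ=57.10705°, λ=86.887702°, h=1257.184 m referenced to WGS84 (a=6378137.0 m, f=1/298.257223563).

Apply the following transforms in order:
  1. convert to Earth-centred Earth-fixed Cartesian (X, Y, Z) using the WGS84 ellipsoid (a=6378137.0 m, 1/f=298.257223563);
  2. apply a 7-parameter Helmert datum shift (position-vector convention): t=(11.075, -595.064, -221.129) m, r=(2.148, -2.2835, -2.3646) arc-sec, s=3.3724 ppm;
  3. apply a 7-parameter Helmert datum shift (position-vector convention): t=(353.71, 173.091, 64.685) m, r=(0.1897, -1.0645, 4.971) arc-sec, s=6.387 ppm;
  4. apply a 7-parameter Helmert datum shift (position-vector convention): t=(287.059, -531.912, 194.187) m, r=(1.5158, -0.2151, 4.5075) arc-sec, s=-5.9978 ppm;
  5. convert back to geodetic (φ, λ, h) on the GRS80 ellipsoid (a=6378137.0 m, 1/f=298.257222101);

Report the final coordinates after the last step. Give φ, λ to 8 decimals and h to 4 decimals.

start: φ=57.107050°, λ=86.887702°, h=1257.184 m
→ ECEF (a=6378137.000, f=1/298.257223563): X=188542.0692, Y=3467546.4203, Z=5333439.1352
→ Helmert 7p (PV): X=188534.4866, Y=3466905.3473, Z=5333274.1905
→ Helmert 7p (PV): X=188778.3231, Y=3467100.2201, Z=5333377.1006
→ Helmert 7p (PV): X=188982.9221, Y=3466512.4448, Z=5333564.9748
→ geod (Bowring, a=6378137.000): φ=57.11526673°, λ=86.87951047°, h=815.2393 m

φ=57.11526673°, λ=86.87951047°, h=815.2393 m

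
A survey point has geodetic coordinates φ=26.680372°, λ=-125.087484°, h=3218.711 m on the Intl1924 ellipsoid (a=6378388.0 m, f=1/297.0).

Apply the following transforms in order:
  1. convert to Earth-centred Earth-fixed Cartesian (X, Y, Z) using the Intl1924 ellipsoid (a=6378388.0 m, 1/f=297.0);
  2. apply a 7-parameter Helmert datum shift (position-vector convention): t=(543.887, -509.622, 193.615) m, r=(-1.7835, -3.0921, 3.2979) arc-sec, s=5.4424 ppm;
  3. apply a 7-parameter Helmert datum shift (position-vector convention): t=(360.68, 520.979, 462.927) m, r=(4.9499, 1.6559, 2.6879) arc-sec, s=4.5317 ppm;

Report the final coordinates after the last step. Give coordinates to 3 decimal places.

X=-3278968.578 m, Y=-4669247.316 m, Z=2848690.540 m

start: φ=26.680372°, λ=-125.087484°, h=3218.711 m
→ ECEF (a=6378388.000, f=1/297.0): X=-3279956.1074, Y=-4669073.1969, Z=2848100.1222
→ Helmert 7p (PV): X=-3279398.1144, Y=-4669636.0456, Z=2848300.4400
→ Helmert 7p (PV): X=-3278968.5776, Y=-4669247.3162, Z=2848690.5404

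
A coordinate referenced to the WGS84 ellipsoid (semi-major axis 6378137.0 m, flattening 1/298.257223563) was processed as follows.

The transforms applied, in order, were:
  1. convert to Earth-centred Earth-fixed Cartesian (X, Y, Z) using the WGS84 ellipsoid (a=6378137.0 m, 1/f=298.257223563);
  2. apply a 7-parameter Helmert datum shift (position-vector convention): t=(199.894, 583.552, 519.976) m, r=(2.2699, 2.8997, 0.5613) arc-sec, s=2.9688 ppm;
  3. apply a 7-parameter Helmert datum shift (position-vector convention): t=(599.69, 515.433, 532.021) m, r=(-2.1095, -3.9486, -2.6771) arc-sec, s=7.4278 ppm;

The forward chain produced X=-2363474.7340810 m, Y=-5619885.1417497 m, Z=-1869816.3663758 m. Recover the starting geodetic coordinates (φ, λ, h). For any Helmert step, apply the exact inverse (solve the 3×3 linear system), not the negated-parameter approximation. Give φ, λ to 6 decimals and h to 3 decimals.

φ=-17.164129°, λ=-112.811877°, h=2155.976 m

start: X=-2363474.7341, Y=-5619885.1417, Z=-1869816.3664 m
→ Helmert⁻¹: X=-2364019.7226, Y=-5620370.3820, Z=-1870346.7200
→ Helmert⁻¹: X=-2364201.5933, Y=-5620951.4011, Z=-1870832.5207
→ geod (Bowring, a=6378137.000): φ=-17.16412900°, λ=-112.81187700°, h=2155.9760 m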